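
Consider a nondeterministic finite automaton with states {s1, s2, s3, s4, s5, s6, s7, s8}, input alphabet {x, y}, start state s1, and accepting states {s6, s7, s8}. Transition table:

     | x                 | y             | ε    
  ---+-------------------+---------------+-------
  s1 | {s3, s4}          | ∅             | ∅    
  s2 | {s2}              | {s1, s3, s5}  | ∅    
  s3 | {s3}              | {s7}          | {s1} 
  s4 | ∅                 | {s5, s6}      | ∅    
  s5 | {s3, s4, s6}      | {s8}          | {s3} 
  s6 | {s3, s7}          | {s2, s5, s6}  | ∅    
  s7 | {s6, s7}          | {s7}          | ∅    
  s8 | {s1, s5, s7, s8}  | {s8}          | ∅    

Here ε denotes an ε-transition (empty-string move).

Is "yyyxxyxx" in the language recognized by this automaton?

Start in {s1}.
Read 'y': {s1} → ∅.
The set is empty and remains empty for the remaining 7 symbols.
The final set ∅ contains no accepting state.

No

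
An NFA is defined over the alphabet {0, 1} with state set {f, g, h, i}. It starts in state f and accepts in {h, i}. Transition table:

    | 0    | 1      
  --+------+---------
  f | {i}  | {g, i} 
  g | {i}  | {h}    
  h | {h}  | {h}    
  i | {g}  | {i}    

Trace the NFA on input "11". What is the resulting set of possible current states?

Start in {f}.
Read '1': {f} → {g, i}.
Read '1': {g, i} → {h, i}.

{h, i}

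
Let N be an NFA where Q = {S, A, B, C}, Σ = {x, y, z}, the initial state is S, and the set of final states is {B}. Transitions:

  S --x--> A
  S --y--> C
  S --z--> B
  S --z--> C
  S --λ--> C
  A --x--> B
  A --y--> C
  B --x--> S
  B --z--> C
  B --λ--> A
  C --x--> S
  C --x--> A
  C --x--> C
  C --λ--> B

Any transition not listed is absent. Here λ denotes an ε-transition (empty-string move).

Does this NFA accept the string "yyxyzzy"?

Yes

Start: ε-closure({S}) = {S, A, B, C}.
Read 'y': {S, A, B, C} → {A, B, C}.
Read 'y': {A, B, C} → {A, B, C}.
Read 'x': {A, B, C} → {S, A, B, C}.
Read 'y': {S, A, B, C} → {A, B, C}.
Read 'z': {A, B, C} → {A, B, C}.
Read 'z': {A, B, C} → {A, B, C}.
Read 'y': {A, B, C} → {A, B, C}.
The final set {A, B, C} contains the accepting state B.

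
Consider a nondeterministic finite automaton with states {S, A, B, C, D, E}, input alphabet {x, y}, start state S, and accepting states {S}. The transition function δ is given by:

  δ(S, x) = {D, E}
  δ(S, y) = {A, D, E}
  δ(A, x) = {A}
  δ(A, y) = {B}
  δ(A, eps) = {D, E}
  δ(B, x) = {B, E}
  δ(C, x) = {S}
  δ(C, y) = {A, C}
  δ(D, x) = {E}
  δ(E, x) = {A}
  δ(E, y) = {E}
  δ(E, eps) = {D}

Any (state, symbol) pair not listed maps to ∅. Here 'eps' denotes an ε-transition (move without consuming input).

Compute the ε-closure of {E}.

{D, E}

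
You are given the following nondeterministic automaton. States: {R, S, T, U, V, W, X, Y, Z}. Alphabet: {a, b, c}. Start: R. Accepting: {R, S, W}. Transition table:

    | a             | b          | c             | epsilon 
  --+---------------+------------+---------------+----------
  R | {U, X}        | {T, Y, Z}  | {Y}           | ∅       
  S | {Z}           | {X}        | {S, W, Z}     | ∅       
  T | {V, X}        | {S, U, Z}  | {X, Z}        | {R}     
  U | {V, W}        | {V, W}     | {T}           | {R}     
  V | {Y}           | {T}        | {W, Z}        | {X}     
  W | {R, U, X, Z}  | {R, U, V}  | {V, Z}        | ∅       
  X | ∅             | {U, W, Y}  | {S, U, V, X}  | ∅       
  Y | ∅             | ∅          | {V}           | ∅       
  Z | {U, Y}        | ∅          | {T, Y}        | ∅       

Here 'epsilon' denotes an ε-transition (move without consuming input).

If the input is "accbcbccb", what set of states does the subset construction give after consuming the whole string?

{R, S, T, U, V, W, X, Y, Z}

Start in {R}.
Read 'a': R→{U, X}; union {U, X}; ε-closure = {R, U, X}.
Read 'c': R→{Y}, U→{T}, X→{S, U, V, X}; union {S, T, U, V, X, Y}; ε-closure = {R, S, T, U, V, X, Y}.
Read 'c': R→{Y}, S→{S, W, Z}, T→{X, Z}, U→{T}, V→{W, Z}, X→{S, U, V, X}, Y→{V}; union {S, T, U, V, W, X, Y, Z}; ε-closure = {R, S, T, U, V, W, X, Y, Z}.
Read 'b': R→{T, Y, Z}, S→{X}, T→{S, U, Z}, U→{V, W}, V→{T}, W→{R, U, V}, X→{U, W, Y}, Y→∅, Z→∅; now {R, S, T, U, V, W, X, Y, Z}.
Read 'c': R→{Y}, S→{S, W, Z}, T→{X, Z}, U→{T}, V→{W, Z}, W→{V, Z}, X→{S, U, V, X}, Y→{V}, Z→{T, Y}; union {S, T, U, V, W, X, Y, Z}; ε-closure = {R, S, T, U, V, W, X, Y, Z}.
Read 'b': R→{T, Y, Z}, S→{X}, T→{S, U, Z}, U→{V, W}, V→{T}, W→{R, U, V}, X→{U, W, Y}, Y→∅, Z→∅; now {R, S, T, U, V, W, X, Y, Z}.
Read 'c': R→{Y}, S→{S, W, Z}, T→{X, Z}, U→{T}, V→{W, Z}, W→{V, Z}, X→{S, U, V, X}, Y→{V}, Z→{T, Y}; union {S, T, U, V, W, X, Y, Z}; ε-closure = {R, S, T, U, V, W, X, Y, Z}.
Read 'c': R→{Y}, S→{S, W, Z}, T→{X, Z}, U→{T}, V→{W, Z}, W→{V, Z}, X→{S, U, V, X}, Y→{V}, Z→{T, Y}; union {S, T, U, V, W, X, Y, Z}; ε-closure = {R, S, T, U, V, W, X, Y, Z}.
Read 'b': R→{T, Y, Z}, S→{X}, T→{S, U, Z}, U→{V, W}, V→{T}, W→{R, U, V}, X→{U, W, Y}, Y→∅, Z→∅; now {R, S, T, U, V, W, X, Y, Z}.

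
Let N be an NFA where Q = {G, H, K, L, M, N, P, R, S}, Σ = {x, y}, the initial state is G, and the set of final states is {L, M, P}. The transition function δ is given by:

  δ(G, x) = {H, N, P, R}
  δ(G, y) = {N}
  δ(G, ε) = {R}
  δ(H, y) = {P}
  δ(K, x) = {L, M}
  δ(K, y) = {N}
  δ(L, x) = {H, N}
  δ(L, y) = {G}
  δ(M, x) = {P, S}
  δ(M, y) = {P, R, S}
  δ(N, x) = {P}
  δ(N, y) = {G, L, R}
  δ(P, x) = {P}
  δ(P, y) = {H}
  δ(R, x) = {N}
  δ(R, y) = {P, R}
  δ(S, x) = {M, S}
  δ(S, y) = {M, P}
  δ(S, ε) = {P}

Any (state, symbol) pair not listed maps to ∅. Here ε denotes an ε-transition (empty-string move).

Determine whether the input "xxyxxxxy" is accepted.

Start: ε-closure({G}) = {G, R}.
Read 'x': G→{H, N, P, R}, R→{N}; now {H, N, P, R}.
Read 'x': H→∅, N→{P}, P→{P}, R→{N}; now {N, P}.
Read 'y': N→{G, L, R}, P→{H}; now {G, H, L, R}.
Read 'x': G→{H, N, P, R}, H→∅, L→{H, N}, R→{N}; now {H, N, P, R}.
Read 'x': H→∅, N→{P}, P→{P}, R→{N}; now {N, P}.
Read 'x': N→{P}, P→{P}; now {P}.
Read 'x': P→{P}; now {P}.
Read 'y': P→{H}; now {H}.
The final set {H} contains no accepting state.

No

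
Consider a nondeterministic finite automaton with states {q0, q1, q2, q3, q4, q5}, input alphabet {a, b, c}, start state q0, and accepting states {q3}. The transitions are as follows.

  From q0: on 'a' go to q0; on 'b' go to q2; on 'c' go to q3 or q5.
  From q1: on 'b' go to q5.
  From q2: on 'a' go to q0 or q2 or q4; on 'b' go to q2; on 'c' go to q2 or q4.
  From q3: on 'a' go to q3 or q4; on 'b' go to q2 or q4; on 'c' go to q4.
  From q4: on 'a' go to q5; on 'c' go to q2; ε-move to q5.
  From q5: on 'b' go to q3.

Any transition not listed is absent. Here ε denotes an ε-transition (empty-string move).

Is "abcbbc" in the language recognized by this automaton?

No

Start in {q0}.
Read 'a': {q0} → {q0}.
Read 'b': {q0} → {q2}.
Read 'c': {q2} → {q2, q4, q5}.
Read 'b': {q2, q4, q5} → {q2, q3}.
Read 'b': {q2, q3} → {q2, q4, q5}.
Read 'c': {q2, q4, q5} → {q2, q4, q5}.
The final set {q2, q4, q5} contains no accepting state.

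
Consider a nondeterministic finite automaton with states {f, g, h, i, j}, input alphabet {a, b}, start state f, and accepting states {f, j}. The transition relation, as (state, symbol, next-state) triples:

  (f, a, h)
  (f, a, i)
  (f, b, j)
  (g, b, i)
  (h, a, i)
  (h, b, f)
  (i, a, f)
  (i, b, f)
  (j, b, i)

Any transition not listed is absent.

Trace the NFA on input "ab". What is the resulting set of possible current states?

{f}

Start in {f}.
Read 'a': f→{h, i}; now {h, i}.
Read 'b': h→{f}, i→{f}; now {f}.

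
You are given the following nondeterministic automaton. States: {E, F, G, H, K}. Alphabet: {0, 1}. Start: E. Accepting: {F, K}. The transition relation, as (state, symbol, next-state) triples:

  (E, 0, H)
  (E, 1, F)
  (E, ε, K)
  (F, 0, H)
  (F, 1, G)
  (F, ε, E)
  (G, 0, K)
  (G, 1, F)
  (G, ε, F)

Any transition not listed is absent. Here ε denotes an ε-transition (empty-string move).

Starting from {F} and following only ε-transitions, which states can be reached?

Begin with {F}.
ε-move F → E; add E.
ε-move E → K; add K.

{E, F, K}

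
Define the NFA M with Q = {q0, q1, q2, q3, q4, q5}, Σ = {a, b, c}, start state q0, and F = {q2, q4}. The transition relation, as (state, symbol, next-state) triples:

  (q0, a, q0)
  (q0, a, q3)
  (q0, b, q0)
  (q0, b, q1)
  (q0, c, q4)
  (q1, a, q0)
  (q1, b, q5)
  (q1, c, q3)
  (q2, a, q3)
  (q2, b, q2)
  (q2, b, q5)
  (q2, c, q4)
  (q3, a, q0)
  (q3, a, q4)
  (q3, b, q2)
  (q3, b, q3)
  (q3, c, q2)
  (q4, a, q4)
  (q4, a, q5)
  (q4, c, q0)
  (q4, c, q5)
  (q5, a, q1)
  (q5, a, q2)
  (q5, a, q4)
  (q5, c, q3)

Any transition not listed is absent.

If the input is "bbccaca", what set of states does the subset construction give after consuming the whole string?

{q0, q1, q2, q3, q4, q5}

Start in {q0}.
Read 'b': q0→{q0, q1}; now {q0, q1}.
Read 'b': q0→{q0, q1}, q1→{q5}; now {q0, q1, q5}.
Read 'c': q0→{q4}, q1→{q3}, q5→{q3}; now {q3, q4}.
Read 'c': q3→{q2}, q4→{q0, q5}; now {q0, q2, q5}.
Read 'a': q0→{q0, q3}, q2→{q3}, q5→{q1, q2, q4}; now {q0, q1, q2, q3, q4}.
Read 'c': q0→{q4}, q1→{q3}, q2→{q4}, q3→{q2}, q4→{q0, q5}; now {q0, q2, q3, q4, q5}.
Read 'a': q0→{q0, q3}, q2→{q3}, q3→{q0, q4}, q4→{q4, q5}, q5→{q1, q2, q4}; now {q0, q1, q2, q3, q4, q5}.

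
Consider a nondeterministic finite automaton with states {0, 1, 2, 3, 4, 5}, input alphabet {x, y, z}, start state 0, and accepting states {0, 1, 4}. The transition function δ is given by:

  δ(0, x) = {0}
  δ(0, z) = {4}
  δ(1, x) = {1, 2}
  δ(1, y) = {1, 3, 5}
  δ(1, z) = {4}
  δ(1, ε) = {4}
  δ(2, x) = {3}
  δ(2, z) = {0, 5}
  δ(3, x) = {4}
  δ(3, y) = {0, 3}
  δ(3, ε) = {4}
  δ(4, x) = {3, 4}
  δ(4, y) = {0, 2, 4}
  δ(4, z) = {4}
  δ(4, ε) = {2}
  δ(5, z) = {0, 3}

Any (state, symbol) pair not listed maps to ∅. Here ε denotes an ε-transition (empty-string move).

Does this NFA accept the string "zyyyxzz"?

Yes

Start in {0}.
Read 'z': 0→{4}; union {4}; ε-closure = {2, 4}.
Read 'y': 2→∅, 4→{0, 2, 4}; now {0, 2, 4}.
Read 'y': 0→∅, 2→∅, 4→{0, 2, 4}; now {0, 2, 4}.
Read 'y': 0→∅, 2→∅, 4→{0, 2, 4}; now {0, 2, 4}.
Read 'x': 0→{0}, 2→{3}, 4→{3, 4}; union {0, 3, 4}; ε-closure = {0, 2, 3, 4}.
Read 'z': 0→{4}, 2→{0, 5}, 3→∅, 4→{4}; union {0, 4, 5}; ε-closure = {0, 2, 4, 5}.
Read 'z': 0→{4}, 2→{0, 5}, 4→{4}, 5→{0, 3}; union {0, 3, 4, 5}; ε-closure = {0, 2, 3, 4, 5}.
The final set {0, 2, 3, 4, 5} contains the accepting states 0, 4.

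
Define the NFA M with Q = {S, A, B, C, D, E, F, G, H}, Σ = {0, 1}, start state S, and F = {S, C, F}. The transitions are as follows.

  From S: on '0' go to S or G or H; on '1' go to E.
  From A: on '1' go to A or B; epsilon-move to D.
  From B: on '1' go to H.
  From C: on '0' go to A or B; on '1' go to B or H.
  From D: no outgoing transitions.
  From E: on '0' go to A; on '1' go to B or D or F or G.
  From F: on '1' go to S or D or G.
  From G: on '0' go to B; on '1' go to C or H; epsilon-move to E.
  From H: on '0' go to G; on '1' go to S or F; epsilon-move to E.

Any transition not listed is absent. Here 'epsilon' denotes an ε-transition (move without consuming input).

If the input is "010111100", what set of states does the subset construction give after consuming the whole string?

Start in {S}.
Read '0': S→{S, G, H}; union {S, G, H}; ε-closure = {S, E, G, H}.
Read '1': S→{E}, E→{B, D, F, G}, G→{C, H}, H→{S, F}; now {S, B, C, D, E, F, G, H}.
Read '0': S→{S, G, H}, B→∅, C→{A, B}, D→∅, E→{A}, F→∅, G→{B}, H→{G}; union {S, A, B, G, H}; ε-closure = {S, A, B, D, E, G, H}.
Read '1': S→{E}, A→{A, B}, B→{H}, D→∅, E→{B, D, F, G}, G→{C, H}, H→{S, F}; now {S, A, B, C, D, E, F, G, H}.
Read '1': S→{E}, A→{A, B}, B→{H}, C→{B, H}, D→∅, E→{B, D, F, G}, F→{S, D, G}, G→{C, H}, H→{S, F}; now {S, A, B, C, D, E, F, G, H}.
Read '1': S→{E}, A→{A, B}, B→{H}, C→{B, H}, D→∅, E→{B, D, F, G}, F→{S, D, G}, G→{C, H}, H→{S, F}; now {S, A, B, C, D, E, F, G, H}.
Read '1': S→{E}, A→{A, B}, B→{H}, C→{B, H}, D→∅, E→{B, D, F, G}, F→{S, D, G}, G→{C, H}, H→{S, F}; now {S, A, B, C, D, E, F, G, H}.
Read '0': S→{S, G, H}, A→∅, B→∅, C→{A, B}, D→∅, E→{A}, F→∅, G→{B}, H→{G}; union {S, A, B, G, H}; ε-closure = {S, A, B, D, E, G, H}.
Read '0': S→{S, G, H}, A→∅, B→∅, D→∅, E→{A}, G→{B}, H→{G}; union {S, A, B, G, H}; ε-closure = {S, A, B, D, E, G, H}.

{S, A, B, D, E, G, H}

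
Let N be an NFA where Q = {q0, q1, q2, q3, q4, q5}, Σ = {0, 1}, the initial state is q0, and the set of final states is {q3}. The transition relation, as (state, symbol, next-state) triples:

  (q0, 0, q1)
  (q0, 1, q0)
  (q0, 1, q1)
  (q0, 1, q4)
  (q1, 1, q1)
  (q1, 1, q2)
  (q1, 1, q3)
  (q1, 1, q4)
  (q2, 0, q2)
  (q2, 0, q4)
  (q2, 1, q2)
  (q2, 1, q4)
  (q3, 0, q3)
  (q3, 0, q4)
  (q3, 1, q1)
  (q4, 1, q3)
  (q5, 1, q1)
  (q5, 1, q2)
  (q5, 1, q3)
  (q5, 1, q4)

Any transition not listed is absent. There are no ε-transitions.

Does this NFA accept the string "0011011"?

Start in {q0}.
Read '0': q0→{q1}; now {q1}.
Read '0': q1→∅; now ∅.
The set is empty and remains empty for the remaining 5 symbols.
The final set ∅ contains no accepting state.

No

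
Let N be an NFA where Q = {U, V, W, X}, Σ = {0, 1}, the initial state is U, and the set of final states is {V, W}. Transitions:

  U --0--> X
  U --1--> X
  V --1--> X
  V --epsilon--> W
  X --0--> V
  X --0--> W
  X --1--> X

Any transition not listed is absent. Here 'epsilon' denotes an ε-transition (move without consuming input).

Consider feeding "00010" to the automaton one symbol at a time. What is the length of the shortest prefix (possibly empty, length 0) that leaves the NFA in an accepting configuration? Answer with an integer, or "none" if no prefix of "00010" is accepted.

2

Start in {U}.
Read '0': {U} → {X}.
Read '0': {X} → {V, W}.
None of the earlier sets intersect F, but {V, W} does.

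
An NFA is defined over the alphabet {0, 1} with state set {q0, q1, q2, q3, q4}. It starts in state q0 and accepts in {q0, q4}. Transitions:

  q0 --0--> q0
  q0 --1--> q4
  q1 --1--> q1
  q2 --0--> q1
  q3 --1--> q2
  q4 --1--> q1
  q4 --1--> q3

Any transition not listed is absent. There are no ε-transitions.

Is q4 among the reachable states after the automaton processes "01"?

Yes

Start in {q0}.
Read '0': {q0} → {q0}.
Read '1': {q0} → {q4}.
State q4 is in {q4}.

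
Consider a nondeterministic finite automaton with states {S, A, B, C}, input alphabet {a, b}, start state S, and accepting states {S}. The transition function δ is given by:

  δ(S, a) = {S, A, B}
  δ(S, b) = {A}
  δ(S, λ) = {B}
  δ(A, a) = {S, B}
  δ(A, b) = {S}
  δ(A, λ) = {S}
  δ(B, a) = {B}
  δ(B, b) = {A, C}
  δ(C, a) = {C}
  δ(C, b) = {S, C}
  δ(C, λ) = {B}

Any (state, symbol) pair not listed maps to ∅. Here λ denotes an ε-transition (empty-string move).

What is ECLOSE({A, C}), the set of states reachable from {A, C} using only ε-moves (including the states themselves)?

Begin with {A, C}.
ε-move A → S; add S.
ε-move S → B; add B.

{S, A, B, C}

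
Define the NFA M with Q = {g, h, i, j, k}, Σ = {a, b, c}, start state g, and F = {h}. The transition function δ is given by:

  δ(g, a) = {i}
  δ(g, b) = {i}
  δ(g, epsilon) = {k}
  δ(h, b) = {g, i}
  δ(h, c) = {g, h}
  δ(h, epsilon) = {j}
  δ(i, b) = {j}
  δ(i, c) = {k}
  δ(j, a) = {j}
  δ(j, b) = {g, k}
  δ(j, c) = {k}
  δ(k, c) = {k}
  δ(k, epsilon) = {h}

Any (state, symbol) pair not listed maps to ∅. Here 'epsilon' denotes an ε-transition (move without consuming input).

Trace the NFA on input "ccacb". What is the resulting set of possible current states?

Start: ε-closure({g}) = {g, h, j, k}.
Read 'c': g→∅, h→{g, h}, j→{k}, k→{k}; union {g, h, k}; ε-closure = {g, h, j, k}.
Read 'c': g→∅, h→{g, h}, j→{k}, k→{k}; union {g, h, k}; ε-closure = {g, h, j, k}.
Read 'a': g→{i}, h→∅, j→{j}, k→∅; now {i, j}.
Read 'c': i→{k}, j→{k}; union {k}; ε-closure = {h, j, k}.
Read 'b': h→{g, i}, j→{g, k}, k→∅; union {g, i, k}; ε-closure = {g, h, i, j, k}.

{g, h, i, j, k}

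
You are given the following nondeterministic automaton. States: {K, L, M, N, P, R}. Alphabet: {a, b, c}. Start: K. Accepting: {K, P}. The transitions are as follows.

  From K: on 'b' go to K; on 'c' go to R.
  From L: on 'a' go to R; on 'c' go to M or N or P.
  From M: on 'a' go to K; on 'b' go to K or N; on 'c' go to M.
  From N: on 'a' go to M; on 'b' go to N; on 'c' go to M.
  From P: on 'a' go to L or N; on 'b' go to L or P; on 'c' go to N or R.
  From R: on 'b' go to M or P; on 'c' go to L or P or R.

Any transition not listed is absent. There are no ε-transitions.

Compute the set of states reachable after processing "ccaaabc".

{R}

Start in {K}.
Read 'c': K→{R}; now {R}.
Read 'c': R→{L, P, R}; now {L, P, R}.
Read 'a': L→{R}, P→{L, N}, R→∅; now {L, N, R}.
Read 'a': L→{R}, N→{M}, R→∅; now {M, R}.
Read 'a': M→{K}, R→∅; now {K}.
Read 'b': K→{K}; now {K}.
Read 'c': K→{R}; now {R}.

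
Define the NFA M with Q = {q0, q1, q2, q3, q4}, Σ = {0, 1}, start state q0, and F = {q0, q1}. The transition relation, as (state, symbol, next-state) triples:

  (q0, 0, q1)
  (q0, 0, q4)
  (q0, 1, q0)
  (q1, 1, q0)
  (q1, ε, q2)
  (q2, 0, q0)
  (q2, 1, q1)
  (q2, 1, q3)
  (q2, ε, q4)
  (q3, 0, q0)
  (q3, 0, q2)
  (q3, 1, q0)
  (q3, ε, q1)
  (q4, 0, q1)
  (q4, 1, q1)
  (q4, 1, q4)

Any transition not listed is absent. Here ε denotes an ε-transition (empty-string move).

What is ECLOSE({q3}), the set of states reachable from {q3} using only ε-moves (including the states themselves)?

Begin with {q3}.
ε-move q3 → q1; add q1.
ε-move q1 → q2; add q2.
ε-move q2 → q4; add q4.

{q1, q2, q3, q4}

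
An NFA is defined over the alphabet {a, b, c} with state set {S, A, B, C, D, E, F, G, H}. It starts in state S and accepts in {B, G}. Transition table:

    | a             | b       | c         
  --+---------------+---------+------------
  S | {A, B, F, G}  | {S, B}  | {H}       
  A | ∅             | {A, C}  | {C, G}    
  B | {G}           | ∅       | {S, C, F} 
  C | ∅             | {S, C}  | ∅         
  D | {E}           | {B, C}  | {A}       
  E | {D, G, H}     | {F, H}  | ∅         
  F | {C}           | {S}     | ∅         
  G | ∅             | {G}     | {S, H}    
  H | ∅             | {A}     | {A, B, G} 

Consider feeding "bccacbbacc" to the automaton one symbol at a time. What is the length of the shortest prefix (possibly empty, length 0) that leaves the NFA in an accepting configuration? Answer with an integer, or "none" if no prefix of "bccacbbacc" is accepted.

1

Start in {S}.
Read 'b': {S} → {S, B}.
None of the earlier sets intersect F, but {S, B} does.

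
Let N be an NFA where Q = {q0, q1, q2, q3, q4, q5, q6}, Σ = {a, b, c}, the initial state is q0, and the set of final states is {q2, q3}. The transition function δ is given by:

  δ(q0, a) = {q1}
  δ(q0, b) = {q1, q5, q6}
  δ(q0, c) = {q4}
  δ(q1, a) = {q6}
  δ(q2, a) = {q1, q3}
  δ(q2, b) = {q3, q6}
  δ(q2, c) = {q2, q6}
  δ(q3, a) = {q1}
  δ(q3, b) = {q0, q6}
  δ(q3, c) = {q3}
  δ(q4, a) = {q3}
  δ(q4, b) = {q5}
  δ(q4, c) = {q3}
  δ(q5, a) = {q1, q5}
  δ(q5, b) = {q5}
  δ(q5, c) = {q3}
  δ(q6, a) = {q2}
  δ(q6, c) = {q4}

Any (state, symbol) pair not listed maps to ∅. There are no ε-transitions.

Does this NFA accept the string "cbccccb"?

Start in {q0}.
Read 'c': {q0} → {q4}.
Read 'b': {q4} → {q5}.
Read 'c': {q5} → {q3}.
Read 'c': {q3} → {q3}.
Read 'c': {q3} → {q3}.
Read 'c': {q3} → {q3}.
Read 'b': {q3} → {q0, q6}.
The final set {q0, q6} contains no accepting state.

No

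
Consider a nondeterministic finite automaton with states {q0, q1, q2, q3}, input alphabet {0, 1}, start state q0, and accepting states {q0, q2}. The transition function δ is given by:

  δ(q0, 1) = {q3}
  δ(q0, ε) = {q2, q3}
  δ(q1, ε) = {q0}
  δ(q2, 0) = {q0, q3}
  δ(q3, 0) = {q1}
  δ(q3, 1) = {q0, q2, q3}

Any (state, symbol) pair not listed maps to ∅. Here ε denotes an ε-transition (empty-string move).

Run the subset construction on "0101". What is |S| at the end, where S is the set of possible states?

Start: ε-closure({q0}) = {q0, q2, q3}.
Read '0': {q0, q2, q3} → {q0, q1, q2, q3}.
Read '1': {q0, q1, q2, q3} → {q0, q2, q3}.
Read '0': {q0, q2, q3} → {q0, q1, q2, q3}.
Read '1': {q0, q1, q2, q3} → {q0, q2, q3}.
That set has 3 states.

3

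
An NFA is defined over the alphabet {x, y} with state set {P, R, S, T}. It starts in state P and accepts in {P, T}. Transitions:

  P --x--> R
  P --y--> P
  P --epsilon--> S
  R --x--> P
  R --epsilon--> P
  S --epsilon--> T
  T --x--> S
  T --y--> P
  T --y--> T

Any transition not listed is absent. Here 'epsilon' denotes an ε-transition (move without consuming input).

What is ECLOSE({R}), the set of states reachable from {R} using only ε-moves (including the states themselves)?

Begin with {R}.
ε-move R → P; add P.
ε-move P → S; add S.
ε-move S → T; add T.

{P, R, S, T}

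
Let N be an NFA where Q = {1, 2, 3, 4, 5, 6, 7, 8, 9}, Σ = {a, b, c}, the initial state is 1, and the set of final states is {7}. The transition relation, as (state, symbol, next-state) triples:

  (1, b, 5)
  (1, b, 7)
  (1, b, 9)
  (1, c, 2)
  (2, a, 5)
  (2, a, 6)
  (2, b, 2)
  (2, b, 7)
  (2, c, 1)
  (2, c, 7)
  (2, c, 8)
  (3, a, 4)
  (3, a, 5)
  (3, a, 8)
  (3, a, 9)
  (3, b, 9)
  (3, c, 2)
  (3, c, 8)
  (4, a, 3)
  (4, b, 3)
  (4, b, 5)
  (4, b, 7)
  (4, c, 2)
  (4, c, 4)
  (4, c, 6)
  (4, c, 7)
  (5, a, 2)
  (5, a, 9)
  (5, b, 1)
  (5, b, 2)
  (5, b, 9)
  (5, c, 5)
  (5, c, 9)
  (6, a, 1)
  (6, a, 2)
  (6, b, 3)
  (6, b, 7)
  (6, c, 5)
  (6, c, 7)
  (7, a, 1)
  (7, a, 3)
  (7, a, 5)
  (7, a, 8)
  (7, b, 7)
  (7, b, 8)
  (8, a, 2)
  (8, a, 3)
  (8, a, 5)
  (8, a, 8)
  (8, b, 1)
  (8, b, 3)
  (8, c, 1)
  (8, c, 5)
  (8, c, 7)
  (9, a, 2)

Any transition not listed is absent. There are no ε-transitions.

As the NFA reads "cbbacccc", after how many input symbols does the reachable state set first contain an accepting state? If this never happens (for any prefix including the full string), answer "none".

Start in {1}.
Read 'c': {1} → {2}.
Read 'b': {2} → {2, 7}.
None of the earlier sets intersect F, but {2, 7} does.

2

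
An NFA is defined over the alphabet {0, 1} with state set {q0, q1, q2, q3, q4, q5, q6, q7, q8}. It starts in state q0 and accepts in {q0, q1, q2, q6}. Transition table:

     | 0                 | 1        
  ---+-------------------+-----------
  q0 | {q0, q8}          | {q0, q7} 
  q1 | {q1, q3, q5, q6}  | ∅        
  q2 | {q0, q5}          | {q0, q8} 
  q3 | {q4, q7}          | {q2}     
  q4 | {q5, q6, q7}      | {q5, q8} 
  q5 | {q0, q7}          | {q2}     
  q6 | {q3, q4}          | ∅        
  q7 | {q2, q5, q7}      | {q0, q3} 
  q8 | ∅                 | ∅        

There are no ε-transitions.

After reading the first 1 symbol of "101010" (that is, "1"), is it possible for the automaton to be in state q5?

No

Start in {q0}.
Read '1': q0→{q0, q7}; now {q0, q7}.
State q5 is not in {q0, q7}.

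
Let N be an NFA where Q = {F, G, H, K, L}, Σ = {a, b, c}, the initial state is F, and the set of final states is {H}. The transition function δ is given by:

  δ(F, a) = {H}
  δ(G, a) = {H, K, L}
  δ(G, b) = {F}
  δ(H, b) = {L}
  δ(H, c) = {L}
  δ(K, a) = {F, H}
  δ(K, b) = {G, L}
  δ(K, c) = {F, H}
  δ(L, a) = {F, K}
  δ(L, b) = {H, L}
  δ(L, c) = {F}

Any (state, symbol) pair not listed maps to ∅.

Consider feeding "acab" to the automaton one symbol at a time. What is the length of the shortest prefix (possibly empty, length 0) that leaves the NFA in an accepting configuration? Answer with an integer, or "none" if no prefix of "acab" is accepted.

1

Start in {F}.
Read 'a': F→{H}; now {H}.
None of the earlier sets intersect F, but {H} does.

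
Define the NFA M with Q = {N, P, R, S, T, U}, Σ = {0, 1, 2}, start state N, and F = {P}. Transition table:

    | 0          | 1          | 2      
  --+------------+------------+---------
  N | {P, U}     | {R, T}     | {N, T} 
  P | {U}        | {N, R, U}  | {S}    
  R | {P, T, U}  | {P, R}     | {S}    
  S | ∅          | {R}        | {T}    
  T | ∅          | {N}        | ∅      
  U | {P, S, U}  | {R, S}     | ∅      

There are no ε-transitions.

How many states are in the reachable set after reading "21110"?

4

Start in {N}.
Read '2': {N} → {N, T}.
Read '1': {N, T} → {N, R, T}.
Read '1': {N, R, T} → {N, P, R, T}.
Read '1': {N, P, R, T} → {N, P, R, T, U}.
Read '0': {N, P, R, T, U} → {P, S, T, U}.
That set has 4 states.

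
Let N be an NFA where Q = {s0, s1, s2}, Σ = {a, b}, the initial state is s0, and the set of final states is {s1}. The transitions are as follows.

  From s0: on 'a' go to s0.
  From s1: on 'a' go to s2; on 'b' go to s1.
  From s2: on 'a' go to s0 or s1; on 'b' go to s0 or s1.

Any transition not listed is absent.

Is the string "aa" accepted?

Start in {s0}.
Read 'a': s0→{s0}; now {s0}.
Read 'a': s0→{s0}; now {s0}.
The final set {s0} contains no accepting state.

No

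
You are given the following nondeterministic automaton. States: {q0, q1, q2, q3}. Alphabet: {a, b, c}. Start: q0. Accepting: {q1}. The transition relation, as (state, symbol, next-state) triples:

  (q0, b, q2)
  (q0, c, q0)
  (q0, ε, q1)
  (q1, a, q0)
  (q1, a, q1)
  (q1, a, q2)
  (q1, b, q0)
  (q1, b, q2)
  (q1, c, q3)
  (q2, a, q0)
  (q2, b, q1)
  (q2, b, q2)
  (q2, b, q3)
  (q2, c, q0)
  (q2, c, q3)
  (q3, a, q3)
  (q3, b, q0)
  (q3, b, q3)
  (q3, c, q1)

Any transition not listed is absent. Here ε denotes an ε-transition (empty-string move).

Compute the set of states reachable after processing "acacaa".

Start: ε-closure({q0}) = {q0, q1}.
Read 'a': {q0, q1} → {q0, q1, q2}.
Read 'c': {q0, q1, q2} → {q0, q1, q3}.
Read 'a': {q0, q1, q3} → {q0, q1, q2, q3}.
Read 'c': {q0, q1, q2, q3} → {q0, q1, q3}.
Read 'a': {q0, q1, q3} → {q0, q1, q2, q3}.
Read 'a': {q0, q1, q2, q3} → {q0, q1, q2, q3}.

{q0, q1, q2, q3}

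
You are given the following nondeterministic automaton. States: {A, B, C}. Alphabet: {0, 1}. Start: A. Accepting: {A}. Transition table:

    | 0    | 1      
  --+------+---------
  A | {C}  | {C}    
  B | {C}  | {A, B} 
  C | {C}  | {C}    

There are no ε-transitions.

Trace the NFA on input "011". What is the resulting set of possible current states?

{C}

Start in {A}.
Read '0': A→{C}; now {C}.
Read '1': C→{C}; now {C}.
Read '1': C→{C}; now {C}.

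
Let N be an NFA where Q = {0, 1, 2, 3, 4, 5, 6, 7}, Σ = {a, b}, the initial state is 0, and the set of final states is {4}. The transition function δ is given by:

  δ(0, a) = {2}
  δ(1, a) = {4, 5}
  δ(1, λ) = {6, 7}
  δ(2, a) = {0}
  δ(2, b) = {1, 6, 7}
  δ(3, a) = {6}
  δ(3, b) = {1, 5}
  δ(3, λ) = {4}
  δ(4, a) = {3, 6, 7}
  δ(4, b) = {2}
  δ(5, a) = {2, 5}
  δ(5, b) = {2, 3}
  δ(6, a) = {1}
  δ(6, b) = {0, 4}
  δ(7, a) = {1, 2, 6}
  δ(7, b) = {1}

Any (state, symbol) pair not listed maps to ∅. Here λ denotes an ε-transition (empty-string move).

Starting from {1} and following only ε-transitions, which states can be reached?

{1, 6, 7}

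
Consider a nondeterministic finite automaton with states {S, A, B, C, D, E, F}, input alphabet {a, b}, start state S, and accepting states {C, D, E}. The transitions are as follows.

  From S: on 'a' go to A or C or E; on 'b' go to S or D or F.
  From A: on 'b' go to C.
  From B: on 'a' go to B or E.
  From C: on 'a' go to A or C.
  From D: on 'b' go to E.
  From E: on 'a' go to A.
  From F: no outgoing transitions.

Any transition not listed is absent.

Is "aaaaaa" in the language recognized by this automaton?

Start in {S}.
Read 'a': {S} → {A, C, E}.
Read 'a': {A, C, E} → {A, C}.
Read 'a': {A, C} → {A, C}.
Read 'a': {A, C} → {A, C}.
Read 'a': {A, C} → {A, C}.
Read 'a': {A, C} → {A, C}.
The final set {A, C} contains the accepting state C.

Yes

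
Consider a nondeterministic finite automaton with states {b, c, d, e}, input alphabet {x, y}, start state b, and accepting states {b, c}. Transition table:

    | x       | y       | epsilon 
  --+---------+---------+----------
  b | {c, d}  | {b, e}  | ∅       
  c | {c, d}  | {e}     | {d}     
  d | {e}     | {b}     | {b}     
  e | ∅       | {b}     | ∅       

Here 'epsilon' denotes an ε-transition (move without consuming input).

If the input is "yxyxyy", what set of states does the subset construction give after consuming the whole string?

{b, e}

Start in {b}.
Read 'y': {b} → {b, e}.
Read 'x': {b, e} → {b, c, d}.
Read 'y': {b, c, d} → {b, e}.
Read 'x': {b, e} → {b, c, d}.
Read 'y': {b, c, d} → {b, e}.
Read 'y': {b, e} → {b, e}.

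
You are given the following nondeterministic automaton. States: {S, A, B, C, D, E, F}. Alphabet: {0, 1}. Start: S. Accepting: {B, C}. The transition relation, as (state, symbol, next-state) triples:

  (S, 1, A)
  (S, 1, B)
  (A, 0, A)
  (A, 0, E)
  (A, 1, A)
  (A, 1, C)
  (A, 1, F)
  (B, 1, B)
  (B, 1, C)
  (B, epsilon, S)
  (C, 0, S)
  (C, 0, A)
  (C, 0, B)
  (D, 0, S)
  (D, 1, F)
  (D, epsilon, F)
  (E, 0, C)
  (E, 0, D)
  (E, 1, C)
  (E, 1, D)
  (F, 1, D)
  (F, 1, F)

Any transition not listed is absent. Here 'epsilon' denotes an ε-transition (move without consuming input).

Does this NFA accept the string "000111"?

No

Start in {S}.
Read '0': S→∅; now ∅.
The set is empty and remains empty for the remaining 5 symbols.
The final set ∅ contains no accepting state.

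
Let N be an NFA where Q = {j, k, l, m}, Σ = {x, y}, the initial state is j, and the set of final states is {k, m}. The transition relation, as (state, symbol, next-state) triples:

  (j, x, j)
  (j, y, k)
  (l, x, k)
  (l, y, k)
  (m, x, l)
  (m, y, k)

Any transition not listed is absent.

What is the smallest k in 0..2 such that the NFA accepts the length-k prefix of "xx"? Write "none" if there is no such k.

none

Start in {j}.
Read 'x': j→{j}; now {j}.
Read 'x': j→{j}; now {j}.
No reachable set along the way intersects F.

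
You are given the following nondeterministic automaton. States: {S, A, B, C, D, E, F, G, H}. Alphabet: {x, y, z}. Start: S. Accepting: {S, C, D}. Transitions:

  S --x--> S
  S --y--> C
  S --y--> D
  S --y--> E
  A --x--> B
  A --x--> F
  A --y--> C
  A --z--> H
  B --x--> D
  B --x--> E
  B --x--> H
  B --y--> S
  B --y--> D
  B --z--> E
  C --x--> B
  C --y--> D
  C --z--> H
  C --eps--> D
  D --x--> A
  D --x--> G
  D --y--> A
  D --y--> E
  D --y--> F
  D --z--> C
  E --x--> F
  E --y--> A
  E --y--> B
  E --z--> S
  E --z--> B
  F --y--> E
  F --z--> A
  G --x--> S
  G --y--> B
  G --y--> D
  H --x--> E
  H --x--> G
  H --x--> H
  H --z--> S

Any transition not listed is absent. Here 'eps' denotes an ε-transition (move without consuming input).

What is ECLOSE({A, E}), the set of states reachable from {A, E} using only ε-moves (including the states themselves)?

{A, E}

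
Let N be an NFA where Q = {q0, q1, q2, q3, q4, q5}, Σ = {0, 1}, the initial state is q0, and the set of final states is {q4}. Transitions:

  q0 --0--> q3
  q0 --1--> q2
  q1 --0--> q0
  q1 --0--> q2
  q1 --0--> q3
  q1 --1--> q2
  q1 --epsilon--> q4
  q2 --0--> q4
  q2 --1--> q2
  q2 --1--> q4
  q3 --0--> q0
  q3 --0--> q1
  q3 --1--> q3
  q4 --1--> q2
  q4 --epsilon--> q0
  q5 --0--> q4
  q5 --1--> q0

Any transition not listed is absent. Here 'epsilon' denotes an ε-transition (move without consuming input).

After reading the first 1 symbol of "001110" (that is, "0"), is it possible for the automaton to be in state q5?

Start in {q0}.
Read '0': q0→{q3}; now {q3}.
State q5 is not in {q3}.

No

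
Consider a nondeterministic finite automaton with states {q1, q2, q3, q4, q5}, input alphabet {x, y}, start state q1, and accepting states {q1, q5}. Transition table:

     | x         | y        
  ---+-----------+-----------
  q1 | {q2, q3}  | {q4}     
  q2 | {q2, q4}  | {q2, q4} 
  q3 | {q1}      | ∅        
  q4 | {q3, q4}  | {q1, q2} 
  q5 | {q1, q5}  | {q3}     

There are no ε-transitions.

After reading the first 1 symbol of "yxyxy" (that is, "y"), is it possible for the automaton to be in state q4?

Yes

Start in {q1}.
Read 'y': {q1} → {q4}.
State q4 is in {q4}.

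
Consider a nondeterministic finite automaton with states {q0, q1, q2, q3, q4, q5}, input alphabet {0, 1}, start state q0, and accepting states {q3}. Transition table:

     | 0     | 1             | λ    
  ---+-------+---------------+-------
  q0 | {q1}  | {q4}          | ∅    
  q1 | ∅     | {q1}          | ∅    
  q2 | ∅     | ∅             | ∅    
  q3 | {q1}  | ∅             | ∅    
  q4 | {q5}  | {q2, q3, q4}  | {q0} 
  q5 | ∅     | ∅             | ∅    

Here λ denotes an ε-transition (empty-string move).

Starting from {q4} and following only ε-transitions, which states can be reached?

Begin with {q4}.
ε-move q4 → q0; add q0.

{q0, q4}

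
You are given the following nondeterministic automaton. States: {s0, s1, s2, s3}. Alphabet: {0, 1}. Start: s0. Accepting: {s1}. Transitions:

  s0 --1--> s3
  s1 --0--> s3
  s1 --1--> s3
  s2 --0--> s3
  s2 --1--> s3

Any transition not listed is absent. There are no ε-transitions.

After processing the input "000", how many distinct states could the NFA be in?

0

Start in {s0}.
Read '0': s0→∅; now ∅.
The set is empty and remains empty for the remaining 2 symbols.
That set has 0 states.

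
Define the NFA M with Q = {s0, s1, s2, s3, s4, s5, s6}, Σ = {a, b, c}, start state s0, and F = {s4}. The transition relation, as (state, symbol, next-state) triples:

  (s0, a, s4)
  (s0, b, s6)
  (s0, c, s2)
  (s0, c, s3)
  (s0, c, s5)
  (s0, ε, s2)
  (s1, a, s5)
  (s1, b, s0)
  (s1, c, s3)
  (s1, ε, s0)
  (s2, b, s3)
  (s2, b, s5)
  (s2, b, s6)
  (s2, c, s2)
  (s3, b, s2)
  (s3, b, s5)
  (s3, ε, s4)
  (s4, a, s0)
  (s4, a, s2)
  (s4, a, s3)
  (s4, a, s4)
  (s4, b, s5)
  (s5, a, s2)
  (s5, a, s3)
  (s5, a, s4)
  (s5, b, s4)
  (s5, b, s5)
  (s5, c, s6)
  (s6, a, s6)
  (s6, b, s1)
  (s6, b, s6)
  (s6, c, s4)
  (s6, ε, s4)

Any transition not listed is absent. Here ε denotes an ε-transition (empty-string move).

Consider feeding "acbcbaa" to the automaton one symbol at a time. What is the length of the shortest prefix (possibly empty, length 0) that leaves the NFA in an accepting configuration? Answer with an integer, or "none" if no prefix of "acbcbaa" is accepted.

1

Start: ε-closure({s0}) = {s0, s2}.
Read 'a': {s0, s2} → {s4}.
None of the earlier sets intersect F, but {s4} does.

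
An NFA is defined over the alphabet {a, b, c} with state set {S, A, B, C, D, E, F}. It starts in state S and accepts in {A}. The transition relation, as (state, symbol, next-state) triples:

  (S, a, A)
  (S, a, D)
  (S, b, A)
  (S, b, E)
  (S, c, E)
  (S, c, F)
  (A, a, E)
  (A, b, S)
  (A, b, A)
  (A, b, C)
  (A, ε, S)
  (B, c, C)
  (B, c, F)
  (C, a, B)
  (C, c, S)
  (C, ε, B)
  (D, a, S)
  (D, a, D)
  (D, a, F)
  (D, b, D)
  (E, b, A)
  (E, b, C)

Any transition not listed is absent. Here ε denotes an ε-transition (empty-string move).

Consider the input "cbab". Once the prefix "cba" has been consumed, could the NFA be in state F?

Start in {S}.
Read 'c': {S} → {E, F}.
Read 'b': {E, F} → {S, A, B, C}.
Read 'a': {S, A, B, C} → {S, A, B, D, E}.
State F is not in {S, A, B, D, E}.

No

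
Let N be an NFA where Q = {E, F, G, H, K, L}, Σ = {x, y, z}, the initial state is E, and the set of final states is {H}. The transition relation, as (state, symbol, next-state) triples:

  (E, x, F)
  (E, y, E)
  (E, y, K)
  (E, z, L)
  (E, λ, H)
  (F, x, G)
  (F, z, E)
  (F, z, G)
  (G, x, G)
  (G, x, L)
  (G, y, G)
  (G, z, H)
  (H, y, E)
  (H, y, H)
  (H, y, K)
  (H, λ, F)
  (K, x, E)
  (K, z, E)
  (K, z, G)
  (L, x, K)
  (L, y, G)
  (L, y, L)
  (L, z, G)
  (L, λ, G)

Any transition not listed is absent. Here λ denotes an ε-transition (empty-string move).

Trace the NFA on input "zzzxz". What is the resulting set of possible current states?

Start: ε-closure({E}) = {E, F, H}.
Read 'z': E→{L}, F→{E, G}, H→∅; union {E, G, L}; ε-closure = {E, F, G, H, L}.
Read 'z': E→{L}, F→{E, G}, G→{H}, H→∅, L→{G}; union {E, G, H, L}; ε-closure = {E, F, G, H, L}.
Read 'z': E→{L}, F→{E, G}, G→{H}, H→∅, L→{G}; union {E, G, H, L}; ε-closure = {E, F, G, H, L}.
Read 'x': E→{F}, F→{G}, G→{G, L}, H→∅, L→{K}; now {F, G, K, L}.
Read 'z': F→{E, G}, G→{H}, K→{E, G}, L→{G}; union {E, G, H}; ε-closure = {E, F, G, H}.

{E, F, G, H}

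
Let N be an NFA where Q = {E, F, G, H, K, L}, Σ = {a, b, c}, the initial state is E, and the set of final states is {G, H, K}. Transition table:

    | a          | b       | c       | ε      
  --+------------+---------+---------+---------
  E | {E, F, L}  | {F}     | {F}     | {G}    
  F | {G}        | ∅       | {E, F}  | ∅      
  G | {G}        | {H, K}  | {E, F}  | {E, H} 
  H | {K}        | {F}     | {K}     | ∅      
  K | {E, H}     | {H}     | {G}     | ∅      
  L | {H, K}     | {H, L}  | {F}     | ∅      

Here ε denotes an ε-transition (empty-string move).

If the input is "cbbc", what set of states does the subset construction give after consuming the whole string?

Start: ε-closure({E}) = {E, G, H}.
Read 'c': {E, G, H} → {E, F, G, H, K}.
Read 'b': {E, F, G, H, K} → {F, H, K}.
Read 'b': {F, H, K} → {F, H}.
Read 'c': {F, H} → {E, F, G, H, K}.

{E, F, G, H, K}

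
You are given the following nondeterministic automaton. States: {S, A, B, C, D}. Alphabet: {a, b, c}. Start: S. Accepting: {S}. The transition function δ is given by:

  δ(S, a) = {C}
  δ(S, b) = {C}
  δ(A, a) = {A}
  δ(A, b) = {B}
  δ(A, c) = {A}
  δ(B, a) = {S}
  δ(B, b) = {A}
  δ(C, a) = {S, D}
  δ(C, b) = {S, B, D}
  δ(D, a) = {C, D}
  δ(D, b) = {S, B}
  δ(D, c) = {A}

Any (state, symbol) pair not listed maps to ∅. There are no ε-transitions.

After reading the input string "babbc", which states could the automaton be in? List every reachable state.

{A}

Start in {S}.
Read 'b': S→{C}; now {C}.
Read 'a': C→{S, D}; now {S, D}.
Read 'b': S→{C}, D→{S, B}; now {S, B, C}.
Read 'b': S→{C}, B→{A}, C→{S, B, D}; now {S, A, B, C, D}.
Read 'c': S→∅, A→{A}, B→∅, C→∅, D→{A}; now {A}.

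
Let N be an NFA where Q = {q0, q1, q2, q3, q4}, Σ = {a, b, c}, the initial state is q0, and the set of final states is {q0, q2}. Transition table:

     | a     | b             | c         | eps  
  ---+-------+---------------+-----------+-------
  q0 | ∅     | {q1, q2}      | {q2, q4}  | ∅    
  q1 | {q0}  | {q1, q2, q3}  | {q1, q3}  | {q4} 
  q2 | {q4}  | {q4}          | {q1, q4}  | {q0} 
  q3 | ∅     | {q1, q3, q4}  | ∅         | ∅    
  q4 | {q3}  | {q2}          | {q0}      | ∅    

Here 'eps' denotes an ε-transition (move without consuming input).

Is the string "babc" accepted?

Yes

Start in {q0}.
Read 'b': {q0} → {q0, q1, q2, q4}.
Read 'a': {q0, q1, q2, q4} → {q0, q3, q4}.
Read 'b': {q0, q3, q4} → {q0, q1, q2, q3, q4}.
Read 'c': {q0, q1, q2, q3, q4} → {q0, q1, q2, q3, q4}.
The final set {q0, q1, q2, q3, q4} contains the accepting states q0, q2.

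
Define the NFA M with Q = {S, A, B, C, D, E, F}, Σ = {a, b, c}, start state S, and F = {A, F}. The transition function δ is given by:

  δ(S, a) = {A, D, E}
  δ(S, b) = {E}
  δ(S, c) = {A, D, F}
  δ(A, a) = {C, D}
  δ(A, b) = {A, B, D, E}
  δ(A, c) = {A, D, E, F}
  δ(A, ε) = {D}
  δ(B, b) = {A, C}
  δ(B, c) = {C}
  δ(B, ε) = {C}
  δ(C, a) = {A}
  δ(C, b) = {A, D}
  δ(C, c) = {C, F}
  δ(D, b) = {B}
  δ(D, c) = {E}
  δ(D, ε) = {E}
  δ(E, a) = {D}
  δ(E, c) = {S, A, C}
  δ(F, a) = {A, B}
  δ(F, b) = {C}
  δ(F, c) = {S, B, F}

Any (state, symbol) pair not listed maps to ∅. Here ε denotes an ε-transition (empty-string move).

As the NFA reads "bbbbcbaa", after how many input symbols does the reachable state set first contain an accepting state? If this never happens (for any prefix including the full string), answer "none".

none

Start in {S}.
Read 'b': S→{E}; now {E}.
Read 'b': E→∅; now ∅.
The set is empty and remains empty for the remaining 6 symbols.
No reachable set along the way intersects F.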